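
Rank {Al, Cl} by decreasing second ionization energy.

Cl, Al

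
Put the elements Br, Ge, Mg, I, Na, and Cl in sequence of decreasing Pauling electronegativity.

Na is in period 3, group 1; Mg is in period 3, group 2; Cl is in period 3, group 17; Ge is in period 4, group 14; Br is in period 4, group 17; I is in period 5, group 17.
Atoms toward the upper right of the periodic table pull bonding electrons most strongly.
These span different periods and groups, so the two trends combine.
Mg > Na: Mg lies to the right of Na in period 3, so the across-period effect alone puts Mg higher.
Ge > Mg: the two effects oppose for this pair; the across-period effect wins (2.01 vs 1.31).
I > Ge: period and group pull opposite ways; the across-period shift dominates (2.66 vs 2.01).
Br > I: Br sits above I in group 17, so the down-group effect alone puts Br higher.
Cl > Br: they share group 17; the group trend gives Cl the larger value.
For reference (Pauling): Na 0.93, Mg 1.31, Cl 3.16, Ge 2.01, Br 2.96, I 2.66.
So from highest to lowest: Cl > Br > I > Ge > Mg > Na.

Cl > Br > I > Ge > Mg > Na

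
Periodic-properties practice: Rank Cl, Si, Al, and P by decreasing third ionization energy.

Cl > Si > P > Al

Consider each +2 ion: Cl²⁺ still has 5 valence electrons; Si²⁺ still has 2 valence electrons; Al²⁺ still has 1 valence electron; P²⁺ still has 3 valence electrons.
All are still removing valence electrons, so compare the +2 ions as you would atoms: IE_3 generally rises across a period (higher Z_eff) and falls down a group (larger shell), subject to the usual subshell exceptions.
Valence configurations: Cl²⁺ [Ne]3s²3p³, Si²⁺ [Ne]3s², Al²⁺ [Ne]3s¹, P²⁺ [Ne]3s²3p¹.
P²⁺ loses a lone 3p electron whereas Si²⁺ must break into a filled 3s² pair, so IE_3(Si) > IE_3(P) even though P has the higher nuclear charge.
Approximate IE_3 values (kJ/mol): Cl 3822, Si 3232, Al 2745, P 2914.
So the third ionization energies run Al < P < Si < Cl.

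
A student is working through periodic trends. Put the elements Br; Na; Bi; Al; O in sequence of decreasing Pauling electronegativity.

O is in period 2, group 16; Na is in period 3, group 1; Al is in period 3, group 13; Br is in period 4, group 17; Bi is in period 6, group 15.
EN rises left→right (higher Z_eff, smaller atoms) and falls top→bottom (larger, more shielded atoms).
These span different periods and groups, so the two trends combine.
Al > Na: both are in period 3; the period trend gives Al the larger value.
Bi > Al: the two effects oppose for this pair; the across-period effect wins (2.02 vs 1.61).
Br > Bi: both effects reinforce here, so Br is clearly the higher of the two.
O > Br: period and group pull opposite ways; the down-group shift dominates (3.44 vs 2.96).
For reference (Pauling): O 3.44, Na 0.93, Al 1.61, Br 2.96, Bi 2.02.
So from highest to lowest: O > Br > Bi > Al > Na.

O > Br > Bi > Al > Na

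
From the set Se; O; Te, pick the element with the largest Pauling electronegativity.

O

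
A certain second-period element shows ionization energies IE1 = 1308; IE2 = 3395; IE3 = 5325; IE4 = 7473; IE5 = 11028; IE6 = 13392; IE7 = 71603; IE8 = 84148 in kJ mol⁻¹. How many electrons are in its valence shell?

6

Look for the largest jump between consecutive ionization energies: IE7/IE6 ≈ 5.3, far larger than any earlier ratio.
That jump marks the point where a core electron is being removed. So the atom has 6 valence electrons.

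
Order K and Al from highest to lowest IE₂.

K, Al

The second ionization energy removes an electron from the +1 ion. For each element: K⁺ is the bare [Ar] core; Al⁺ still has 2 valence electrons.
Core electrons are held far more tightly than valence electrons, so K tops the IE_2 order.
The numbers (kJ/mol): K 3052, Al 1817.
Overall IE_2 order: Al < K.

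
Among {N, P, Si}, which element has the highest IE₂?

N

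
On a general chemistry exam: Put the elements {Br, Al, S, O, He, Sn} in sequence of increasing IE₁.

Across a period the outer electron is held more tightly (higher IE₁); down a group it sits in a higher shell, more shielded, and comes off more easily.
These span different periods and groups, so the two trends combine.
Sn > Al: period and group pull opposite ways; the across-period shift dominates (709 vs 578 kJ/mol).
S > Sn: relative to Sn, both the across-period and down-group shifts push S's first ionization energy up.
Br > S: the two effects oppose for this pair; the across-period effect wins (1140 vs 1000 kJ/mol).
O > Br: period and group pull opposite ways; the down-group shift dominates (1314 vs 1140 kJ/mol).
He > O: relative to O, both the across-period and down-group shifts push He's first ionization energy up.
For reference (kJ/mol): He 2372, O 1314, Al 578, S 1000, Br 1140, Sn 709.
So from lowest to highest: Al < Sn < S < Br < O < He.

Al < Sn < S < Br < O < He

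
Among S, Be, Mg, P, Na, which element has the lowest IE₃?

IE_3 is the cost of taking one more electron from the +2 cation: S²⁺ still has 4 valence electrons; Be²⁺ is the bare [He] core; Mg²⁺ is the bare [Ne] core; P²⁺ still has 3 valence electrons; Na²⁺ is already 1 electron into the core.
Core electrons are held far more tightly than valence electrons, so Na, Mg and Be top the IE_3 order.
Valence configurations: S²⁺ [Ne]3s²3p², P²⁺ [Ne]3s²3p¹.
Tabulated IE_3 (kJ/mol): S 3357, Be 14849, Mg 7733, P 2914, Na 6910.
Hence IE_3: P < S < Na < Mg < Be.

P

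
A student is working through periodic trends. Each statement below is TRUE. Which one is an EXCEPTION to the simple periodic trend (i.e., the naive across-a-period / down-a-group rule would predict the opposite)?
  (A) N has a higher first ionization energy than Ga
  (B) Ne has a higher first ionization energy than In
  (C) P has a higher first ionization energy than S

(C)

The general trend: first ionization energy increases across a period and decreases down a group.
(A) N (period 2, group 15) vs Ga (period 4, group 13): the stated order agrees with the simple trend.
(B) Ne (period 2, group 18) vs In (period 5, group 13): the stated order agrees with the simple trend.
(C) P (period 3, group 15) vs S (period 3, group 16): the stated order contradicts the simple trend.
The exception is (C): S (3p⁴) ionizes more easily than half-filled P (3p³) because the paired 3p electron in S is pushed out by e⁻–e⁻ repulsion.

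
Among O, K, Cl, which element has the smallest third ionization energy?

After 2 electrons have been removed, what remains? O²⁺ still has 4 valence electrons; K²⁺ is already 1 electron into the core; Cl²⁺ still has 5 valence electrons.
Usually core removal costs more than valence removal, but here the competition is close: a tightly held n=2 valence electron can cost more to remove than an n=3 core electron, so the actual values have to decide it.
Valence configurations: O²⁺ [He]2s²2p², Cl²⁺ [Ne]3s²3p³.
Tabulated IE_3 (kJ/mol): O 5300, K 4420, Cl 3822.
Hence IE_3: Cl < K < O.

Cl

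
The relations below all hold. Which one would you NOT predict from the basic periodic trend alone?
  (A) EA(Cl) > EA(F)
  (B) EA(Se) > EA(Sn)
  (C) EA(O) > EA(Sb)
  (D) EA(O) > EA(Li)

The general trend: electron affinity increases across a period and decreases down a group.
(A) Cl (period 3, group 17) vs F (period 2, group 17): the stated order contradicts the simple trend.
(B) Se (period 4, group 16) vs Sn (period 5, group 14): the stated order agrees with the simple trend.
(C) O (period 2, group 16) vs Sb (period 5, group 15): the stated order agrees with the simple trend.
(D) O (period 2, group 16) vs Li (period 2, group 1): the stated order agrees with the simple trend.
The exception is (A): F's small 2p subshell makes the incoming electron feel strong e⁻–e⁻ repulsion, so Cl actually releases more energy on gaining an electron.

(A)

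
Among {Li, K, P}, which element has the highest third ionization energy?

Li

After 2 electrons have been removed, what remains? Li²⁺ is already 1 electron into the core; K²⁺ is already 1 electron into the core; P²⁺ still has 3 valence electrons.
Pulling an electron out of a noble-gas core costs far more than removing a remaining valence electron, so K and Li sit at the high end of IE_3.
Approximate IE_3 values (kJ/mol): Li 11815, K 4420, P 2914.
Putting it together, IE_3: P < K < Li.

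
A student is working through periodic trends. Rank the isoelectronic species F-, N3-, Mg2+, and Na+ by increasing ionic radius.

Mg2+ < Na+ < F- < N3-

All of these have 10 electrons, so size is governed by nuclear charge alone: the more protons, the stronger the pull on the same electron cloud, and the smaller the ion.
Nuclear charges: Mg2+ (Z=12), Na+ (Z=11), F- (Z=9), N3- (Z=7).
Smallest to largest: Mg2+ < Na+ < F- < N3-.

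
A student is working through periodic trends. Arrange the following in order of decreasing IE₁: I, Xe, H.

H is in period 1, group 1; I is in period 5, group 17; Xe is in period 5, group 18.
First ionization energy rises across a period (greater Z_eff holds electrons more tightly) and falls down a group (valence electrons are farther from the nucleus).
Neither a single period nor a single group — weigh both effects.
Xe > I: Xe lies to the right of I in period 5, so the across-period effect alone puts Xe higher.
H > Xe: period and group pull opposite ways; the down-group shift dominates (1312 vs 1170 kJ/mol).
Approximate values (kJ/mol): H 1312, I 1008, Xe 1170.
So from highest to lowest: H > Xe > I.

H > Xe > I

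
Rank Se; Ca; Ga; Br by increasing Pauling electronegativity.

Ca, Ga, Se, Br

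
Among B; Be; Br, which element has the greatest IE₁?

Br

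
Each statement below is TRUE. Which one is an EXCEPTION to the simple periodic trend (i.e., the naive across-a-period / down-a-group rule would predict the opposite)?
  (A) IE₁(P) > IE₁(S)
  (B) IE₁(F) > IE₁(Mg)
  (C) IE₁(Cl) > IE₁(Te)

The general trend: IE₁ increases across a period and decreases down a group.
(A) P (period 3, group 15) vs S (period 3, group 16): the stated order contradicts the simple trend.
(B) F (period 2, group 17) vs Mg (period 3, group 2): the stated order agrees with the simple trend.
(C) Cl (period 3, group 17) vs Te (period 5, group 16): the stated order agrees with the simple trend.
The exception is (A): S (3p⁴) ionizes more easily than half-filled P (3p³) because the paired 3p electron in S is pushed out by e⁻–e⁻ repulsion.

(A)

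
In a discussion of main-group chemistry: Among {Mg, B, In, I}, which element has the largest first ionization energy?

I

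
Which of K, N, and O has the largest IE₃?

O

The third ionization energy removes an electron from the +2 ion. For each element: K²⁺ is already 1 electron into the core; N²⁺ still has 3 valence electrons; O²⁺ still has 4 valence electrons.
Usually core removal costs more than valence removal, but here the competition is close: a tightly held n=2 valence electron can cost more to remove than an n=3 core electron, so the actual values have to decide it.
Valence configurations: N²⁺ [He]2s²2p¹, O²⁺ [He]2s²2p².
Tabulated IE_3 (kJ/mol): K 4420, N 4578, O 5300.
Putting it together, IE_3: K < N < O.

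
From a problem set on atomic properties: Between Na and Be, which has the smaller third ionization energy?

Na

IE_3 is the cost of taking one more electron from the +2 cation: Na²⁺ is already 1 electron into the core; Be²⁺ is the bare [He] core.
All of these are removing an electron from a noble-gas core or deeper; the smaller core (lower principal quantum number) is held far more tightly, and within a period the higher nuclear charge binds the same core more tightly.
The numbers (kJ/mol): Na 6910, Be 14849.
Putting it together, IE_3: Na < Be.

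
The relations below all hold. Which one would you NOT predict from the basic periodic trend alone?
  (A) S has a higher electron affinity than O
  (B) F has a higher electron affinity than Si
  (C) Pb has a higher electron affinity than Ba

(A)

The general trend: electron affinity increases across a period and decreases down a group.
(A) S (period 3, group 16) vs O (period 2, group 16): the stated order contradicts the simple trend.
(B) F (period 2, group 17) vs Si (period 3, group 14): the stated order agrees with the simple trend.
(C) Pb (period 6, group 14) vs Ba (period 6, group 2): the stated order agrees with the simple trend.
The exception is (A): the compact 2p subshell of O repels the added electron more than S's larger 3p does.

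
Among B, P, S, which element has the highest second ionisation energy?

B

The second ionization energy removes an electron from the +1 ion. For each element: B⁺ still has 2 valence electrons; P⁺ still has 4 valence electrons; S⁺ still has 5 valence electrons.
All are still removing valence electrons, so compare the +1 ions as you would atoms: IE_2 generally rises across a period (higher Z_eff) and falls down a group (larger shell), subject to the usual subshell exceptions.
Valence configurations: B⁺ [He]2s², P⁺ [Ne]3s²3p², S⁺ [Ne]3s²3p³.
The numbers (kJ/mol): B 2427, P 1907, S 2252.
So the second ionization energies run P < S < B.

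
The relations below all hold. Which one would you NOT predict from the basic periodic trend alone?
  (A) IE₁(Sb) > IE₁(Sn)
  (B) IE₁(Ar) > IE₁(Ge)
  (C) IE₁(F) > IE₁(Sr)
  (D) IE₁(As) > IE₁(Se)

(D)

The general trend: first ionization energy increases across a period and decreases down a group.
(A) Sb (period 5, group 15) vs Sn (period 5, group 14): the stated order agrees with the simple trend.
(B) Ar (period 3, group 18) vs Ge (period 4, group 14): the stated order agrees with the simple trend.
(C) F (period 2, group 17) vs Sr (period 5, group 2): the stated order agrees with the simple trend.
(D) As (period 4, group 15) vs Se (period 4, group 16): the stated order contradicts the simple trend.
The exception is (D): Se (4p⁴) ionizes more easily than half-filled As (4p³).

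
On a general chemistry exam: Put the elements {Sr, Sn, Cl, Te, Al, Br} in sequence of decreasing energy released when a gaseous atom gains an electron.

Cl > Br > Te > Sn > Al > Sr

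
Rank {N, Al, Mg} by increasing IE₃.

The third ionization energy removes an electron from the +2 ion. For each element: N²⁺ still has 3 valence electrons; Al²⁺ still has 1 valence electron; Mg²⁺ is the bare [Ne] core.
Core electrons are held far more tightly than valence electrons, so Mg tops the IE_3 order.
Valence configurations: N²⁺ [He]2s²2p¹, Al²⁺ [Ne]3s¹.
The numbers (kJ/mol): N 4578, Al 2745, Mg 7733.
Overall IE_3 order: Al < N < Mg.

Al, N, Mg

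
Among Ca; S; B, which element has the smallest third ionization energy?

S

IE_3 is the cost of taking one more electron from the +2 cation: Ca²⁺ is the bare [Ar] core; S²⁺ still has 4 valence electrons; B²⁺ still has 1 valence electron.
Core electrons are held far more tightly than valence electrons, so Ca tops the IE_3 order.
Valence configurations: S²⁺ [Ne]3s²3p², B²⁺ [He]2s¹.
Tabulated IE_3 (kJ/mol): Ca 4912, S 3357, B 3660.
Overall IE_3 order: S < B < Ca.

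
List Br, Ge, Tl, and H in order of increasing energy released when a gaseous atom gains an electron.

Tl < H < Ge < Br

H is in period 1, group 1; Ge is in period 4, group 14; Br is in period 4, group 17; Tl is in period 6, group 13.
Atoms with high Z_eff and room in the valence shell (especially the halogens) have the most exothermic electron affinities.
Neither a single period nor a single group — weigh both effects.
H > Tl: the two effects oppose for this pair; the down-group effect wins (73 vs 19 kJ/mol).
Ge > H: the two effects oppose for this pair; the across-period effect wins (119 vs 73 kJ/mol).
Br > Ge: both are in period 4; the period trend gives Br the larger value.
Tabulated electron affinity (kJ/mol): H 73, Ge 119, Br 325, Tl 19.
So from lowest to highest: Tl < H < Ge < Br.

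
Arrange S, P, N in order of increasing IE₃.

P < S < N

The third ionization energy removes an electron from the +2 ion. For each element: S²⁺ still has 4 valence electrons; P²⁺ still has 3 valence electrons; N²⁺ still has 3 valence electrons.
All are still removing valence electrons, so compare the +2 ions as you would atoms: IE_3 generally rises across a period (higher Z_eff) and falls down a group (larger shell), subject to the usual subshell exceptions.
Valence configurations: S²⁺ [Ne]3s²3p², P²⁺ [Ne]3s²3p¹, N²⁺ [He]2s²2p¹.
The numbers (kJ/mol): S 3357, P 2914, N 4578.
Overall IE_3 order: P < S < N.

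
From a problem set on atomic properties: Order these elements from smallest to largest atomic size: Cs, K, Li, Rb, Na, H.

H, Li, Na, K, Rb, Cs

H is in period 1, group 1; Li is in period 2, group 1; Na is in period 3, group 1; K is in period 4, group 1; Rb is in period 5, group 1; Cs is in period 6, group 1.
Radius decreases left→right (rising Z_eff, same n) and increases top→bottom (higher n).
All are in group 1, so atomic radius increases down the group.
So from smallest to largest: H < Li < Na < K < Rb < Cs.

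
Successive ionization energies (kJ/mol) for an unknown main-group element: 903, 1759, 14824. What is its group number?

Group 2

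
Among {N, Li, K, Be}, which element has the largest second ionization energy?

The second ionization energy removes an electron from the +1 ion. For each element: N⁺ still has 4 valence electrons; Li⁺ is the bare [He] core; K⁺ is the bare [Ar] core; Be⁺ still has 1 valence electron.
Breaking into a closed-shell core is much more expensive than removing a leftover valence electron — K and Li have the largest IE_2 here.
Valence configurations: N⁺ [He]2s²2p², Be⁺ [He]2s¹.
Approximate IE_2 values (kJ/mol): N 2856, Li 7298, K 3052, Be 1757.
Hence IE_2: Be < N < K < Li.

Li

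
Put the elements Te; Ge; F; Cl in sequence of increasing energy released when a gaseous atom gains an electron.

EA tends to increase across a period and decrease down a group, though the pattern is less regular than for IE or radius.
These span different periods and groups, so the two trends combine.
Te > Ge: the two effects oppose for this pair; the across-period effect wins (190 vs 119 kJ/mol).
F > Te: relative to Te, both the across-period and down-group shifts push F's electron affinity up.
Cl > F: this pair runs against the simple trend — see the exception note.
Note the exception: Cl has a higher electron affinity than F, contrary to the simple trend — F's small 2p subshell makes the incoming electron feel strong e⁻–e⁻ repulsion, so Cl actually releases more energy on gaining an electron.
Tabulated electron affinity (kJ/mol): F 328, Cl 349, Ge 119, Te 190.
So from lowest to highest: Ge < Te < F < Cl.

Ge, Te, F, Cl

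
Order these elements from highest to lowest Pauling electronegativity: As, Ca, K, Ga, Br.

K is in period 4, group 1; Ca is in period 4, group 2; Ga is in period 4, group 13; As is in period 4, group 15; Br is in period 4, group 17.
Smaller atoms with higher effective nuclear charge are more electronegative.
All lie in period 4, so electronegativity increases left to right.
So from highest to lowest: Br > As > Ga > Ca > K.

Br > As > Ga > Ca > K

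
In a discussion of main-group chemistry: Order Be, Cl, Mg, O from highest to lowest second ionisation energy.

O > Cl > Be > Mg

The second ionization energy removes an electron from the +1 ion. For each element: Be⁺ still has 1 valence electron; Cl⁺ still has 6 valence electrons; Mg⁺ still has 1 valence electron; O⁺ still has 5 valence electrons.
All are still removing valence electrons, so compare the +1 ions as you would atoms: IE_2 generally rises across a period (higher Z_eff) and falls down a group (larger shell), subject to the usual subshell exceptions.
Valence configurations: Be⁺ [He]2s¹, Cl⁺ [Ne]3s²3p⁴, Mg⁺ [Ne]3s¹, O⁺ [He]2s²2p³.
Tabulated IE_2 (kJ/mol): Be 1757, Cl 2298, Mg 1451, O 3388.
Putting it together, IE_2: Mg < Be < Cl < O.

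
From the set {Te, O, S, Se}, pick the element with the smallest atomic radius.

O

O is in period 2, group 16; S is in period 3, group 16; Se is in period 4, group 16; Te is in period 5, group 16.
Atomic radius shrinks across a period as nuclear charge pulls the same shell inward, and grows down a group as new shells are added.
All are in group 16, so atomic radius increases down the group.
The smallest atomic radius among these belongs to O.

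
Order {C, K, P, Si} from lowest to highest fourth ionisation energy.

Si < P < K < C

Consider each +3 ion: C³⁺ still has 1 valence electron; K³⁺ is already 2 electrons into the core; P³⁺ still has 2 valence electrons; Si³⁺ still has 1 valence electron.
Usually core removal costs more than valence removal, but here the competition is close: a tightly held n=2 valence electron can cost more to remove than an n=3 core electron, so the actual values have to decide it.
Valence configurations: C³⁺ [He]2s¹, P³⁺ [Ne]3s², Si³⁺ [Ne]3s¹.
The numbers (kJ/mol): C 6223, K 5877, P 4964, Si 4356.
Putting it together, IE_4: Si < P < K < C.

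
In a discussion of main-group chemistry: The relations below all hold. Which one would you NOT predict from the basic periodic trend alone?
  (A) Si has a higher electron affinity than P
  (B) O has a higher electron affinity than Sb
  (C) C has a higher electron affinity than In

(A)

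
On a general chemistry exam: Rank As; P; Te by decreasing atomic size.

Te, As, P

Radius decreases left→right (rising Z_eff, same n) and increases top→bottom (higher n).
Here both period and group differ, so the two effects have to be weighed against each other.
As > P: they share group 15; the group trend gives As the larger value.
Te > As: the two effects oppose for this pair; the down-group effect wins (136 vs 121 pm).
Approximate values (pm): P 111, As 121, Te 136.
So from largest to smallest: Te > As > P.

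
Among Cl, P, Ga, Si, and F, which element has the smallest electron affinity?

Ga

EA tends to increase across a period and decrease down a group, though the pattern is less regular than for IE or radius.
These span different periods and groups, so the two trends combine.
P > Ga: relative to Ga, both the across-period and down-group shifts push P's electron affinity up.
Si > P: this pair runs against the simple trend — see the exception note.
F > Si: relative to Si, both the across-period and down-group shifts push F's electron affinity up.
Cl > F: this pair runs against the simple trend — see the exception note.
Note the exception: Si has a higher electron affinity than P, contrary to the simple trend — adding an electron to P's half-filled 3p³ is unfavourable, so Si (3p²) has the more exothermic EA.
Note the exception: Cl has a higher electron affinity than F, contrary to the simple trend — F's small 2p subshell makes the incoming electron feel strong e⁻–e⁻ repulsion, so Cl actually releases more energy on gaining an electron.
Tabulated electron affinity (kJ/mol): F 328, Si 134, P 72, Cl 349, Ga 29.
The smallest electron affinity among these belongs to Ga.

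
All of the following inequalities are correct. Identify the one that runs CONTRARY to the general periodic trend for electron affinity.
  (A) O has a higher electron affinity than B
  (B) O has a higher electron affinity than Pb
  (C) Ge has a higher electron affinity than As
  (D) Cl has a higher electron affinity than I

The general trend: electron affinity increases across a period and decreases down a group.
(A) O (period 2, group 16) vs B (period 2, group 13): the stated order agrees with the simple trend.
(B) O (period 2, group 16) vs Pb (period 6, group 14): the stated order agrees with the simple trend.
(C) Ge (period 4, group 14) vs As (period 4, group 15): the stated order contradicts the simple trend.
(D) Cl (period 3, group 17) vs I (period 5, group 17): the stated order agrees with the simple trend.
The exception is (C): adding an electron to As's half-filled 4p³ is unfavourable, so Ge (4p²) has the more exothermic EA.

(C)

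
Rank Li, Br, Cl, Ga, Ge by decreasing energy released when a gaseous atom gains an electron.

Cl > Br > Ge > Li > Ga

Li is in period 2, group 1; Cl is in period 3, group 17; Ga is in period 4, group 13; Ge is in period 4, group 14; Br is in period 4, group 17.
Adding an electron releases more energy for atoms nearer the top right (short of the noble gases).
These span different periods and groups, so the two trends combine.
Li > Ga: the two effects oppose for this pair; the down-group effect wins (60 vs 29 kJ/mol).
Ge > Li: period and group pull opposite ways; the across-period shift dominates (119 vs 60 kJ/mol).
Br > Ge: both are in period 4; the period trend gives Br the larger value.
Cl > Br: Cl sits above Br in group 17, so the down-group effect alone puts Cl higher.
Approximate values (kJ/mol): Li 60, Cl 349, Ga 29, Ge 119, Br 325.
So from highest to lowest: Cl > Br > Ge > Li > Ga.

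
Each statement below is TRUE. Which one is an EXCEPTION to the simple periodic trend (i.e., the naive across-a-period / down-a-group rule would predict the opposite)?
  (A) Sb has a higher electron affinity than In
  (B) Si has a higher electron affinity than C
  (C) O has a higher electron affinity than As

(B)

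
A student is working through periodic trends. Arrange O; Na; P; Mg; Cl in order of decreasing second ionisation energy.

After 1 electron has been removed, what remains? O⁺ still has 5 valence electrons; Na⁺ is the bare [Ne] core; P⁺ still has 4 valence electrons; Mg⁺ still has 1 valence electron; Cl⁺ still has 6 valence electrons.
Breaking into a closed-shell core is much more expensive than removing a leftover valence electron — Na has the largest IE_2 here.
Valence configurations: O⁺ [He]2s²2p³, P⁺ [Ne]3s²3p², Mg⁺ [Ne]3s¹, Cl⁺ [Ne]3s²3p⁴.
Approximate IE_2 values (kJ/mol): O 3388, Na 4562, P 1907, Mg 1451, Cl 2298.
Putting it together, IE_2: Mg < P < Cl < O < Na.

Na > O > Cl > P > Mg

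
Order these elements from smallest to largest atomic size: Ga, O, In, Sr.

O, Ga, In, Sr

O is in period 2, group 16; Ga is in period 4, group 13; Sr is in period 5, group 2; In is in period 5, group 13.
Moving right in a period, electrons are added to the same shell under a stronger nuclear pull, so atoms get smaller; moving down, a new shell is opened and atoms get larger.
Here both period and group differ, so the two effects have to be weighed against each other.
Ga > O: both effects reinforce here, so Ga is clearly the larger of the two.
In > Ga: In sits below Ga in group 13, so the down-group effect alone puts In larger.
Sr > In: Sr lies to the left of In in period 5, so the across-period effect alone puts Sr larger.
For reference (pm): O 63, Ga 124, Sr 185, In 142.
So from smallest to largest: O < Ga < In < Sr.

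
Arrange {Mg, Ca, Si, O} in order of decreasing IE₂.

O > Si > Mg > Ca

After 1 electron has been removed, what remains? Mg⁺ still has 1 valence electron; Ca⁺ still has 1 valence electron; Si⁺ still has 3 valence electrons; O⁺ still has 5 valence electrons.
All are still removing valence electrons, so compare the +1 ions as you would atoms: IE_2 generally rises across a period (higher Z_eff) and falls down a group (larger shell), subject to the usual subshell exceptions.
Valence configurations: Mg⁺ [Ne]3s¹, Ca⁺ [Ar]4s¹, Si⁺ [Ne]3s²3p¹, O⁺ [He]2s²2p³.
The numbers (kJ/mol): Mg 1451, Ca 1145, Si 1577, O 3388.
Hence IE_2: Ca < Mg < Si < O.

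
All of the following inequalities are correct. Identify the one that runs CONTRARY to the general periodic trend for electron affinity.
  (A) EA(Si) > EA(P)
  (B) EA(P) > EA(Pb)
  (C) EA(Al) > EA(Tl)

(A)

The general trend: electron affinity increases across a period and decreases down a group.
(A) Si (period 3, group 14) vs P (period 3, group 15): the stated order contradicts the simple trend.
(B) P (period 3, group 15) vs Pb (period 6, group 14): the stated order agrees with the simple trend.
(C) Al (period 3, group 13) vs Tl (period 6, group 13): the stated order agrees with the simple trend.
The exception is (A): adding an electron to P's half-filled 3p³ is unfavourable, so Si (3p²) has the more exothermic EA.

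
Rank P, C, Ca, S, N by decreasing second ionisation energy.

N > C > S > P > Ca

The second ionization energy removes an electron from the +1 ion. For each element: P⁺ still has 4 valence electrons; C⁺ still has 3 valence electrons; Ca⁺ still has 1 valence electron; S⁺ still has 5 valence electrons; N⁺ still has 4 valence electrons.
All are still removing valence electrons, so compare the +1 ions as you would atoms: IE_2 generally rises across a period (higher Z_eff) and falls down a group (larger shell), subject to the usual subshell exceptions.
Valence configurations: P⁺ [Ne]3s²3p², C⁺ [He]2s²2p¹, Ca⁺ [Ar]4s¹, S⁺ [Ne]3s²3p³, N⁺ [He]2s²2p².
Tabulated IE_2 (kJ/mol): P 1907, C 2353, Ca 1145, S 2252, N 2856.
Hence IE_2: Ca < P < S < C < N.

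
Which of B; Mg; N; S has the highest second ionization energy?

The second ionization energy removes an electron from the +1 ion. For each element: B⁺ still has 2 valence electrons; Mg⁺ still has 1 valence electron; N⁺ still has 4 valence electrons; S⁺ still has 5 valence electrons.
All are still removing valence electrons, so compare the +1 ions as you would atoms: IE_2 generally rises across a period (higher Z_eff) and falls down a group (larger shell), subject to the usual subshell exceptions.
Valence configurations: B⁺ [He]2s², Mg⁺ [Ne]3s¹, N⁺ [He]2s²2p², S⁺ [Ne]3s²3p³.
Tabulated IE_2 (kJ/mol): B 2427, Mg 1451, N 2856, S 2252.
Putting it together, IE_2: Mg < S < B < N.

N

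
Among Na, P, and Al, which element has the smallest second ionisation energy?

The second ionization energy removes an electron from the +1 ion. For each element: Na⁺ is the bare [Ne] core; P⁺ still has 4 valence electrons; Al⁺ still has 2 valence electrons.
Core electrons are held far more tightly than valence electrons, so Na tops the IE_2 order.
Valence configurations: P⁺ [Ne]3s²3p², Al⁺ [Ne]3s².
Approximate IE_2 values (kJ/mol): Na 4562, P 1907, Al 1817.
Overall IE_2 order: Al < P < Na.

Al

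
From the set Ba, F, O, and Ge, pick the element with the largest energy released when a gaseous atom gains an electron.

F

O is in period 2, group 16; F is in period 2, group 17; Ge is in period 4, group 14; Ba is in period 6, group 2.
Electron affinity generally becomes more exothermic across a period toward the halogens and less exothermic down a group.
Here both period and group differ, so the two effects have to be weighed against each other.
Ge > Ba: both effects reinforce here, so Ge is clearly the higher of the two.
O > Ge: relative to Ge, both the across-period and down-group shifts push O's electron affinity up.
F > O: both are in period 2; the period trend gives F the larger value.
Approximate values (kJ/mol): O 141, F 328, Ge 119, Ba 14.
The largest energy released when a gaseous atom gains an electron among these belongs to F.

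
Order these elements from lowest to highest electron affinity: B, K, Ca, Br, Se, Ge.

Electron affinity generally becomes more exothermic across a period toward the halogens and less exothermic down a group.
Neither a single period nor a single group — weigh both effects.
B > Ca: both effects reinforce here, so B is clearly the higher of the two.
K > B: this pair runs against the simple trend — see the exception note.
Ge > K: Ge lies to the right of K in period 4, so the across-period effect alone puts Ge higher.
Se > Ge: Se lies to the right of Ge in period 4, so the across-period effect alone puts Se higher.
Br > Se: Br lies to the right of Se in period 4, so the across-period effect alone puts Br higher.
Note the exception: K has a higher electron affinity than B, contrary to the simple trend — B's ns²np¹ configuration gives only a small electron affinity — the sparsely filled np subshell binds an added electron weakly.
Note the exception: K has a higher electron affinity than Ca, contrary to the simple trend — adding an electron to Ca (ns²) has to open a new, higher-energy np subshell, which is unfavourable.
Approximate values (kJ/mol): B 27, K 48, Ca 2, Ge 119, Se 195, Br 325.
So from lowest to highest: Ca < B < K < Ge < Se < Br.

Ca < B < K < Ge < Se < Br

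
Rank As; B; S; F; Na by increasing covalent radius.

F < B < S < As < Na

Radius decreases left→right (rising Z_eff, same n) and increases top→bottom (higher n).
These span different periods and groups, so the two trends combine.
B > F: both are in period 2; the period trend gives B the larger value.
S > B: the two effects oppose for this pair; the down-group effect wins (103 vs 85 pm).
As > S: relative to S, both the across-period and down-group shifts push As's atomic radius up.
Na > As: period and group pull opposite ways; the across-period shift dominates (155 vs 121 pm).
Tabulated atomic radius (pm): B 85, F 64, Na 155, S 103, As 121.
So from smallest to largest: F < B < S < As < Na.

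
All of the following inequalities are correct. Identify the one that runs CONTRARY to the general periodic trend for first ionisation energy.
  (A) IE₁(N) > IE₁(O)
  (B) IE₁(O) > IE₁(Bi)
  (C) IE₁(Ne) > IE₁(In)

(A)

The general trend: first ionisation energy increases across a period and decreases down a group.
(A) N (period 2, group 15) vs O (period 2, group 16): the stated order contradicts the simple trend.
(B) O (period 2, group 16) vs Bi (period 6, group 15): the stated order agrees with the simple trend.
(C) Ne (period 2, group 18) vs In (period 5, group 13): the stated order agrees with the simple trend.
The exception is (A): pairing an electron in O's 2p⁴ costs repulsion energy, so O ionizes more easily than half-filled N (2p³).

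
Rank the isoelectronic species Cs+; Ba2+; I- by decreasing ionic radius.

I-, Cs+, Ba2+

All of these have 54 electrons, so size is governed by nuclear charge alone: the more protons, the stronger the pull on the same electron cloud, and the smaller the ion.
Nuclear charges: Ba2+ (Z=56), Cs+ (Z=55), I- (Z=53).
Largest to smallest: I- > Cs+ > Ba2+.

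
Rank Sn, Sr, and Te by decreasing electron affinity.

Te > Sn > Sr

Sr is in period 5, group 2; Sn is in period 5, group 14; Te is in period 5, group 16.
Adding an electron releases more energy for atoms nearer the top right (short of the noble gases).
All lie in period 5, so electron affinity increases left to right.
So from highest to lowest: Te > Sn > Sr.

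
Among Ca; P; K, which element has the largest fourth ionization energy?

Ca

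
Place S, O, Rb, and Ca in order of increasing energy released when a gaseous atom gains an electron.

Ca, Rb, O, S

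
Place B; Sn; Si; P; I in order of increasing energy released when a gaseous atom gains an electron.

B < P < Sn < Si < I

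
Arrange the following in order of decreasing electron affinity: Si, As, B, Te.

B is in period 2, group 13; Si is in period 3, group 14; As is in period 4, group 15; Te is in period 5, group 16.
Atoms with high Z_eff and room in the valence shell (especially the halogens) have the most exothermic electron affinities.
A diagonal step moves right (one effect) and down (the opposite effect) at once.
As > B: the two effects oppose for this pair; the across-period effect wins (78 vs 27 kJ/mol).
Si > As: period and group pull opposite ways; the down-group shift dominates (134 vs 78 kJ/mol).
Te > Si: period and group pull opposite ways; the across-period shift dominates (190 vs 134 kJ/mol).
Tabulated electron affinity (kJ/mol): B 27, Si 134, As 78, Te 190.
So from highest to lowest: Te > Si > As > B.

Te, Si, As, B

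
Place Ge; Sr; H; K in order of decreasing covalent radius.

K > Sr > Ge > H

H is in period 1, group 1; K is in period 4, group 1; Ge is in period 4, group 14; Sr is in period 5, group 2.
Atomic radius shrinks across a period as nuclear charge pulls the same shell inward, and grows down a group as new shells are added.
These span different periods and groups, so the two trends combine.
Ge > H: the two effects oppose for this pair; the down-group effect wins (121 vs 32 pm).
Sr > Ge: relative to Ge, both the across-period and down-group shifts push Sr's atomic radius up.
K > Sr: the two effects oppose for this pair; the across-period effect wins (196 vs 185 pm).
For reference (pm): H 32, K 196, Ge 121, Sr 185.
So from largest to smallest: K > Sr > Ge > H.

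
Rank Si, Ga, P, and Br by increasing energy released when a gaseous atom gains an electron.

Ga < P < Si < Br

Si is in period 3, group 14; P is in period 3, group 15; Ga is in period 4, group 13; Br is in period 4, group 17.
Electron affinity generally becomes more exothermic across a period toward the halogens and less exothermic down a group.
Here both period and group differ, so the two effects have to be weighed against each other.
P > Ga: relative to Ga, both the across-period and down-group shifts push P's electron affinity up.
Si > P: this pair runs against the simple trend — see the exception note.
Br > Si: the two effects oppose for this pair; the across-period effect wins (325 vs 134 kJ/mol).
Note the exception: Si has a higher electron affinity than P, contrary to the simple trend — adding an electron to P's half-filled 3p³ is unfavourable, so Si (3p²) has the more exothermic EA.
For reference (kJ/mol): Si 134, P 72, Ga 29, Br 325.
So from lowest to highest: Ga < P < Si < Br.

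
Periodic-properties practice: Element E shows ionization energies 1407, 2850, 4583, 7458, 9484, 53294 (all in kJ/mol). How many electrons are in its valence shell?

5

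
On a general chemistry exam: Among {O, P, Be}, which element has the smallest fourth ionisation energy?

P

Consider each +3 ion: O³⁺ still has 3 valence electrons; P³⁺ still has 2 valence electrons; Be³⁺ is already 1 electron into the core.
Pulling an electron out of a noble-gas core costs far more than removing a remaining valence electron, so Be sits at the high end of IE_4.
Valence configurations: O³⁺ [He]2s²2p¹, P³⁺ [Ne]3s².
Tabulated IE_4 (kJ/mol): O 7469, P 4964, Be 21007.
Hence IE_4: P < O < Be.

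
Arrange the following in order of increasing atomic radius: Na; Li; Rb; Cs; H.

H, Li, Na, Rb, Cs

H is in period 1, group 1; Li is in period 2, group 1; Na is in period 3, group 1; Rb is in period 5, group 1; Cs is in period 6, group 1.
Radius decreases left→right (rising Z_eff, same n) and increases top→bottom (higher n).
All are in group 1, so atomic radius increases down the group.
So from smallest to largest: H < Li < Na < Rb < Cs.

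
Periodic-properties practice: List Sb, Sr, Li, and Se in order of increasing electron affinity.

EA tends to increase across a period and decrease down a group, though the pattern is less regular than for IE or radius.
These span different periods and groups, so the two trends combine.
Li > Sr: the two effects oppose for this pair; the down-group effect wins (60 vs 5 kJ/mol).
Sb > Li: period and group pull opposite ways; the across-period shift dominates (103 vs 60 kJ/mol).
Se > Sb: both effects reinforce here, so Se is clearly the higher of the two.
For reference (kJ/mol): Li 60, Se 195, Sr 5, Sb 103.
So from lowest to highest: Sr < Li < Sb < Se.

Sr < Li < Sb < Se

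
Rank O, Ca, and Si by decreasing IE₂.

After 1 electron has been removed, what remains? O⁺ still has 5 valence electrons; Ca⁺ still has 1 valence electron; Si⁺ still has 3 valence electrons.
All are still removing valence electrons, so compare the +1 ions as you would atoms: IE_2 generally rises across a period (higher Z_eff) and falls down a group (larger shell), subject to the usual subshell exceptions.
Valence configurations: O⁺ [He]2s²2p³, Ca⁺ [Ar]4s¹, Si⁺ [Ne]3s²3p¹.
Tabulated IE_2 (kJ/mol): O 3388, Ca 1145, Si 1577.
Overall IE_2 order: Ca < Si < O.

O > Si > Ca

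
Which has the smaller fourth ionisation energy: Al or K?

K

IE_4 is the cost of taking one more electron from the +3 cation: Al³⁺ is the bare [Ne] core; K³⁺ is already 2 electrons into the core.
All of these are removing an electron from a noble-gas core or deeper; the smaller core (lower principal quantum number) is held far more tightly, and within a period the higher nuclear charge binds the same core more tightly.
Approximate IE_4 values (kJ/mol): Al 11577, K 5877.
Putting it together, IE_4: K < Al.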